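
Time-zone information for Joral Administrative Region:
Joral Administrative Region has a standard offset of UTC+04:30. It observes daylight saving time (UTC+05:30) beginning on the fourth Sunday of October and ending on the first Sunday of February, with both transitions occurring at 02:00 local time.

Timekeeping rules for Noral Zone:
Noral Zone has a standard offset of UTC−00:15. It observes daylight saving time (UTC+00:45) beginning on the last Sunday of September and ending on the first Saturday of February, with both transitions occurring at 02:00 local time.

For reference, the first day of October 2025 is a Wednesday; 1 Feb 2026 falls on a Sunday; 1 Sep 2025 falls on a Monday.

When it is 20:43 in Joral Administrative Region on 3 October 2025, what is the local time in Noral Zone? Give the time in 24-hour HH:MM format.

1 October 2025 is a Wednesday, so the first Sunday is October 5 and the fourth is October 26.
1 February 2026 is a Sunday, so the first Sunday is February 1.
Daylight saving runs 26 October 2025 – 1 February 2026; 3 October 2025 is outside that window, so Joral Administrative Region is on standard time at UTC+04:30.
20:43 Joral Administrative Region − 4h30m = 16:13 UTC.
1 September 2025 is a Monday, so Sundays fall on 7, 14, 21, 28; the last is September 28.
1 February 2026 is a Sunday, so the first Saturday is February 7.
At the standard offset (UTC−00:15), 16:13 UTC − 0h15m = 15:58 Noral Zone standard time.
The standard-time date in Noral Zone, 3 October 2025, lies within the daylight-saving period (28 September 2025 – 7 February 2026), so Noral Zone is on daylight time, UTC+00:45.
16:13 UTC + 0h45m = 16:58 Noral Zone.

16:58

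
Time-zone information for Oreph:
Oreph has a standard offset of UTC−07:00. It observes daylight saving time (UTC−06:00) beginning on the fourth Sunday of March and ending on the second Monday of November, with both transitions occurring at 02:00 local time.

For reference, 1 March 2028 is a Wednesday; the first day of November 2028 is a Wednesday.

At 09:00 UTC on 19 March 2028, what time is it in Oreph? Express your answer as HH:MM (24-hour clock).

1 March 2028 is a Wednesday, so the first Sunday is March 5 and the fourth is March 26.
1 November 2028 is a Wednesday, so the first Monday is November 6 and the second is November 13.
At the standard offset (UTC−07:00), 09:00 UTC − 7h = 02:00 Oreph standard time.
The standard-time date in Oreph, 19 March 2028, does not fall between 26 March and 13 November, so daylight saving is not in effect and Oreph is at UTC−07:00.
09:00 UTC − 7h = 02:00 local.

02:00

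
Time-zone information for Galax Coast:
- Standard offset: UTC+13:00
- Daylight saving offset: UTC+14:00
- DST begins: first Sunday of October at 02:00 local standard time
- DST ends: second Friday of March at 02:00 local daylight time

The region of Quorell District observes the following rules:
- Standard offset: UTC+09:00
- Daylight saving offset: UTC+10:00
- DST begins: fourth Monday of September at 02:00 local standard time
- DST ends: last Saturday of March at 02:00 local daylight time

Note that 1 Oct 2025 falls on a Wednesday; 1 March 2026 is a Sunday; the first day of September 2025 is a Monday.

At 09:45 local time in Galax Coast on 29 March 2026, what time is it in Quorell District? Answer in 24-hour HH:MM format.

05:45

1 October 2025 is a Wednesday, so the first Sunday is October 5.
1 March 2026 is a Sunday, so the first Friday is March 6 and the second is March 13.
Daylight saving runs 5 October 2025 – 13 March 2026; 29 March 2026 is outside that window, so Galax Coast is on standard time at UTC+13:00.
09:45 Galax Coast − 13h = 20:45 UTC (rolling into the previous day, 28 March 2026).
1 September 2025 is a Monday, so the first Monday is September 1 and the fourth is September 22.
1 March 2026 is a Sunday, so Saturdays fall on 7, 14, 21, 28; the last is March 28.
At the standard offset (UTC+09:00), 20:45 UTC + 9h = 05:45 Quorell District standard time (rolling into the next day, 29 March 2026).
Daylight saving runs 22 September 2025 – 28 March 2026; the standard-time date in Quorell District, 29 March 2026, is outside that window, so Quorell District is on standard time at UTC+09:00.
20:45 UTC + 9h = 05:45 Quorell District (rolling into the next day, 29 March 2026).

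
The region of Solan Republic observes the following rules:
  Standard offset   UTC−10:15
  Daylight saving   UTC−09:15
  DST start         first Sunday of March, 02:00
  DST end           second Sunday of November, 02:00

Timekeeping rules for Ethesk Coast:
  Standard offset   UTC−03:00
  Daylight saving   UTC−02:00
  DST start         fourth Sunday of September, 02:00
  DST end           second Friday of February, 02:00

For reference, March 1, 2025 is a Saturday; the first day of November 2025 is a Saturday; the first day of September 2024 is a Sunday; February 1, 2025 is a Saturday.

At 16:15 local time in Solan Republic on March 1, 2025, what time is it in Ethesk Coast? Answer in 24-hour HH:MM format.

1 March 2025 is a Saturday, so the first Sunday is March 2.
1 November 2025 is a Saturday, so the first Sunday is November 2 and the second is November 9.
Daylight saving runs 2 March – 9 November; March 1, 2025 is outside that window, so Solan Republic is on standard time at UTC−10:15.
16:15 Solan Republic + 10h15m = 02:30 UTC (rolling into the next day, 2 March 2025).
1 September 2024 is a Sunday, so the first Sunday is September 1 and the fourth is September 22.
1 February 2025 is a Saturday, so the first Friday is February 7 and the second is February 14.
At the standard offset (UTC−03:00), 02:30 UTC − 3h = 23:30 Ethesk Coast standard time (rolling into the previous day, 1 March 2025).
The standard-time date in Ethesk Coast, March 1, 2025, is outside the daylight-saving period (22 September 2024 – 14 February 2025), so Ethesk Coast is on standard time, UTC−03:00.
02:30 UTC − 3h = 23:30 Ethesk Coast (rolling into the previous day, 1 March 2025).

23:30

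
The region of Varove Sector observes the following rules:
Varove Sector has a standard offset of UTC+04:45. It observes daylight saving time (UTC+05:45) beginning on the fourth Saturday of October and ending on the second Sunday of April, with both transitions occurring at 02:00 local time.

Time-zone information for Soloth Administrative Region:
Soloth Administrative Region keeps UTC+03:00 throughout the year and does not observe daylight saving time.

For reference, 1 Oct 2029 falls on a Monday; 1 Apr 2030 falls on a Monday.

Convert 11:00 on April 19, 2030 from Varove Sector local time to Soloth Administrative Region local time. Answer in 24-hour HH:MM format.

09:15

1 October 2029 is a Monday, so the first Saturday is October 6 and the fourth is October 27.
1 April 2030 is a Monday, so the first Sunday is April 7 and the second is April 14.
Daylight saving runs 27 October 2029 – 14 April 2030; April 19, 2030 is outside that window, so Varove Sector is on standard time at UTC+04:45.
11:00 Varove Sector − 4h45m = 06:15 UTC.
Soloth Administrative Region has no daylight saving, so its offset is UTC+03:00 year-round.
06:15 UTC + 3h = 09:15 Soloth Administrative Region.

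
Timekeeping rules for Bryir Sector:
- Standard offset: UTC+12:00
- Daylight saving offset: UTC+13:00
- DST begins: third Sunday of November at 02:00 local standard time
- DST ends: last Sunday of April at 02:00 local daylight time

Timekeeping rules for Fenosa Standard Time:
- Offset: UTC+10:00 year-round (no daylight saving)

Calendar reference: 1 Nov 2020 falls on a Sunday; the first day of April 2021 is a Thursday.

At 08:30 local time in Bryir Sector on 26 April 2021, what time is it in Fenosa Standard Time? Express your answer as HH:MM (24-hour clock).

06:30

1 November 2020 is a Sunday, so the first Sunday is November 1 and the third is November 15.
1 April 2021 is a Thursday, so Sundays fall on 4, 11, 18, 25; the last is April 25.
Daylight saving runs 15 November 2020 – 25 April 2021; 26 April 2021 is outside that window, so Bryir Sector is on standard time at UTC+12:00.
08:30 Bryir Sector − 12h = 20:30 UTC (rolling into the previous day, 25 April 2021).
Fenosa Standard Time has no daylight saving, so its offset is UTC+10:00 year-round.
20:30 UTC + 10h = 06:30 Fenosa Standard Time (rolling into the next day, 26 April 2021).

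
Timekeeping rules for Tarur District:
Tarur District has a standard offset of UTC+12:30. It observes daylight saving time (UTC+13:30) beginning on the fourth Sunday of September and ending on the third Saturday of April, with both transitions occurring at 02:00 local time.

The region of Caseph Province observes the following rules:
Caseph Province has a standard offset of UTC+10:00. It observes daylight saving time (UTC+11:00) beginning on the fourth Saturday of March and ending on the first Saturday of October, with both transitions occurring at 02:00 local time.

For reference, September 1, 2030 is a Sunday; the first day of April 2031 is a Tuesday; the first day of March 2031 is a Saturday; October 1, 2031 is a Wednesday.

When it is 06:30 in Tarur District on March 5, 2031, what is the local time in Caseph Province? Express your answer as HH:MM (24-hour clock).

1 September 2030 is a Sunday, so the first Sunday is September 1 and the fourth is September 22.
1 April 2031 is a Tuesday, so the first Saturday is April 5 and the third is April 19.
March 5, 2031 lies within the daylight-saving period (22 September 2030 – 19 April 2031), so Tarur District is on daylight time, UTC+13:30.
06:30 Tarur District − 13h30m = 17:00 UTC (rolling into the previous day, 4 March 2031).
1 March 2031 is a Saturday, so the first Saturday is March 1 and the fourth is March 22.
1 October 2031 is a Wednesday, so the first Saturday is October 4.
At the standard offset (UTC+10:00), 17:00 UTC + 10h = 03:00 Caseph Province standard time (rolling into the next day, 5 March 2031).
The standard-time date in Caseph Province, March 5, 2031, is outside the daylight-saving period (22 March – 4 October), so Caseph Province is on standard time, UTC+10:00.
17:00 UTC + 10h = 03:00 Caseph Province (rolling into the next day, 5 March 2031).

03:00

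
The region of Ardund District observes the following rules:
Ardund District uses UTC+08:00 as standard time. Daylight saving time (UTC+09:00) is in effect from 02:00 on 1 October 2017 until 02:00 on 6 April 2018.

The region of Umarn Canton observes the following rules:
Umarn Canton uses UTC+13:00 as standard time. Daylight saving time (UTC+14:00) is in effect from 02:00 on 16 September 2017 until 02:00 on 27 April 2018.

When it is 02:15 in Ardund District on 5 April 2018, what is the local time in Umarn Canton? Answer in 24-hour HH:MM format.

5 April 2018 lies within the daylight-saving period (1 October 2017 – 6 April 2018), so Ardund District is on daylight time, UTC+09:00.
02:15 Ardund District − 9h = 17:15 UTC (rolling into the previous day, 4 April 2018).
At the standard offset (UTC+13:00), 17:15 UTC + 13h = 06:15 Umarn Canton standard time (rolling into the next day, 5 April 2018).
Daylight saving runs 16 September 2017 – 27 April 2018; the standard-time date in Umarn Canton, 5 April 2018, is inside that window, so Umarn Canton is at UTC+14:00.
17:15 UTC + 14h = 07:15 Umarn Canton (rolling into the next day, 5 April 2018).

07:15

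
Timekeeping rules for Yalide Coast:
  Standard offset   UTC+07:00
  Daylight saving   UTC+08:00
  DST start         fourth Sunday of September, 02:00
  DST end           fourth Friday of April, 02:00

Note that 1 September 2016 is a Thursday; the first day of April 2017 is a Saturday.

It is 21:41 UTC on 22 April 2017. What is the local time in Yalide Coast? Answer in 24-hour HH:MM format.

1 September 2016 is a Thursday, so the first Sunday is September 4 and the fourth is September 25.
1 April 2017 is a Saturday, so the first Friday is April 7 and the fourth is April 28.
At the standard offset (UTC+07:00), 21:41 UTC + 7h = 04:41 Yalide Coast standard time (rolling into the next day, 23 April 2017).
The standard-time date in Yalide Coast, 23 April 2017, lies within the daylight-saving period (25 September 2016 – 28 April 2017), so Yalide Coast is on daylight time, UTC+08:00.
21:41 UTC + 8h = 05:41 local (rolling into the next day, 23 April 2017).

05:41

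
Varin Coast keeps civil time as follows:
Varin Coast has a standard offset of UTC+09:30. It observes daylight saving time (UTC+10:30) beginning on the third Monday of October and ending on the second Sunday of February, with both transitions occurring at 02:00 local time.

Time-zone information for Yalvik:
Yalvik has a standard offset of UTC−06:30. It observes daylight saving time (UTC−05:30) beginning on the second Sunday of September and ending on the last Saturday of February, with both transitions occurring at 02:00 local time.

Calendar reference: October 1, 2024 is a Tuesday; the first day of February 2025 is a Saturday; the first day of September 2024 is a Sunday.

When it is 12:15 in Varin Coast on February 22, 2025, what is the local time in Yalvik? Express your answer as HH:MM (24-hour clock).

1 October 2024 is a Tuesday, so the first Monday is October 7 and the third is October 21.
1 February 2025 is a Saturday, so the first Sunday is February 2 and the second is February 9.
February 22, 2025 is outside the daylight-saving period (21 October 2024 – 9 February 2025), so Varin Coast is on standard time, UTC+09:30.
12:15 Varin Coast − 9h30m = 02:45 UTC.
1 September 2024 is a Sunday, so the first Sunday is September 1 and the second is September 8.
1 February 2025 is a Saturday, so Saturdays fall on 1, 8, 15, 22; the last is February 22.
At the standard offset (UTC−06:30), 02:45 UTC − 6h30m = 20:15 Yalvik standard time (rolling into the previous day, 21 February 2025).
Daylight saving runs 8 September 2024 – 22 February 2025; the standard-time date in Yalvik, February 21, 2025, is inside that window, so Yalvik is at UTC−05:30.
02:45 UTC − 5h30m = 21:15 Yalvik (rolling into the previous day, 21 February 2025).

21:15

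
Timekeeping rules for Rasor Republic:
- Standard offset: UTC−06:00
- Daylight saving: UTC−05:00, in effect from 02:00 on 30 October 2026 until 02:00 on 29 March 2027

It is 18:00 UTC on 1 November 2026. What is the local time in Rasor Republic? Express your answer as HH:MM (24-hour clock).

At the standard offset (UTC−06:00), 18:00 UTC − 6h = 12:00 Rasor Republic standard time.
The standard-time date in Rasor Republic, 1 November 2026, lies within the daylight-saving period (30 October 2026 – 29 March 2027), so Rasor Republic is on daylight time, UTC−05:00.
18:00 UTC − 5h = 13:00 local.

13:00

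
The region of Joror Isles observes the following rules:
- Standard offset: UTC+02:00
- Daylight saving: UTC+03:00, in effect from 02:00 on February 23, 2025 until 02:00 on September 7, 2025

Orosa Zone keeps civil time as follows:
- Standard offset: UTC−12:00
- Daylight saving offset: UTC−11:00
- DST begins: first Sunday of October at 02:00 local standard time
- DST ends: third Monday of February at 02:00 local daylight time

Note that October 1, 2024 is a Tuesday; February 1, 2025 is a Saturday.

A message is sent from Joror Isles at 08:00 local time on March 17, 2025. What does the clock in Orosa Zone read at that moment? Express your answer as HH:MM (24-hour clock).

Daylight saving runs 23 February – 7 September; March 17, 2025 is inside that window, so Joror Isles is at UTC+03:00.
08:00 Joror Isles − 3h = 05:00 UTC.
1 October 2024 is a Tuesday, so the first Sunday is October 6.
1 February 2025 is a Saturday, so the first Monday is February 3 and the third is February 17.
At the standard offset (UTC−12:00), 05:00 UTC − 12h = 17:00 Orosa Zone standard time (rolling into the previous day, 16 March 2025).
Daylight saving runs 6 October 2024 – 17 February 2025; the standard-time date in Orosa Zone, March 16, 2025, is outside that window, so Orosa Zone is on standard time at UTC−12:00.
05:00 UTC − 12h = 17:00 Orosa Zone (rolling into the previous day, 16 March 2025).

17:00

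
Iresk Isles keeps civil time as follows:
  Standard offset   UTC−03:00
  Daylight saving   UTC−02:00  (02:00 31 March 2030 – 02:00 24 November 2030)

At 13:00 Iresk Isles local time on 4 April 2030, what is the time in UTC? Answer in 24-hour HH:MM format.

4 April 2030 lies within the daylight-saving period (31 March – 24 November), so Iresk Isles is on daylight time, UTC−02:00.
13:00 local + 2h = 15:00 UTC.

15:00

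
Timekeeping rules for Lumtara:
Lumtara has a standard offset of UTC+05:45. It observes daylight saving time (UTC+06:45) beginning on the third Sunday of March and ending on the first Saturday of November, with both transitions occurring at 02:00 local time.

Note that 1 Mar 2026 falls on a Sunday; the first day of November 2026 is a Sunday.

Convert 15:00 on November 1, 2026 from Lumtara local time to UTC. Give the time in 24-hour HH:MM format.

1 March 2026 is a Sunday, so the first Sunday is March 1 and the third is March 15.
1 November 2026 is a Sunday, so the first Saturday is November 7.
November 1, 2026 lies within the daylight-saving period (15 March – 7 November), so Lumtara is on daylight time, UTC+06:45.
15:00 local − 6h45m = 08:15 UTC.

08:15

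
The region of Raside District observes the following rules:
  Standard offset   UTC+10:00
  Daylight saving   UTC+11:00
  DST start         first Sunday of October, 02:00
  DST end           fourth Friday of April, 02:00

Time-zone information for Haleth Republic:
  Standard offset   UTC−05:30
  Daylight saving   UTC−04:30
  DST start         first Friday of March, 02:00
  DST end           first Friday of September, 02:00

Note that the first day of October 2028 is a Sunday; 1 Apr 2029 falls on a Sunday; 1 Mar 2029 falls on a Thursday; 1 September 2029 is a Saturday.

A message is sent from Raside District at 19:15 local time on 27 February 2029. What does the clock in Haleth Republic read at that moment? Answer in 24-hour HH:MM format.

02:45

1 October 2028 is a Sunday, so the first Sunday is October 1.
1 April 2029 is a Sunday, so the first Friday is April 6 and the fourth is April 27.
Daylight saving runs 1 October 2028 – 27 April 2029; 27 February 2029 is inside that window, so Raside District is at UTC+11:00.
19:15 Raside District − 11h = 08:15 UTC.
1 March 2029 is a Thursday, so the first Friday is March 2.
1 September 2029 is a Saturday, so the first Friday is September 7.
At the standard offset (UTC−05:30), 08:15 UTC − 5h30m = 02:45 Haleth Republic standard time.
The standard-time date in Haleth Republic, 27 February 2029, is outside the daylight-saving period (2 March – 7 September), so Haleth Republic is on standard time, UTC−05:30.
08:15 UTC − 5h30m = 02:45 Haleth Republic.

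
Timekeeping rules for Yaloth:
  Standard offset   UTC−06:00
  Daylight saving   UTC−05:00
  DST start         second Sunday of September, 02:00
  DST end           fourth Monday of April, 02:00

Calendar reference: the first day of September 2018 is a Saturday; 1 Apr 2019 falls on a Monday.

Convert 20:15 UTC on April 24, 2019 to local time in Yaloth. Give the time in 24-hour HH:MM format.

1 September 2018 is a Saturday, so the first Sunday is September 2 and the second is September 9.
1 April 2019 is a Monday, so the first Monday is April 1 and the fourth is April 22.
At the standard offset (UTC−06:00), 20:15 UTC − 6h = 14:15 Yaloth standard time.
The standard-time date in Yaloth, April 24, 2019, does not fall between 9 September 2018 and 22 April 2019, so daylight saving is not in effect and Yaloth is at UTC−06:00.
20:15 UTC − 6h = 14:15 local.

14:15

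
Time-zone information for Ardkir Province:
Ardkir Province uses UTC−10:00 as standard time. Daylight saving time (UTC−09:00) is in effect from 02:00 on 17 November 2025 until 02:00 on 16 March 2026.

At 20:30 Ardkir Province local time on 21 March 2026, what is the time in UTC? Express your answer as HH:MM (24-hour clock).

21 March 2026 is outside the daylight-saving period (17 November 2025 – 16 March 2026), so Ardkir Province is on standard time, UTC−10:00.
20:30 local + 10h = 06:30 UTC (rolling into the next day, 22 March 2026).

06:30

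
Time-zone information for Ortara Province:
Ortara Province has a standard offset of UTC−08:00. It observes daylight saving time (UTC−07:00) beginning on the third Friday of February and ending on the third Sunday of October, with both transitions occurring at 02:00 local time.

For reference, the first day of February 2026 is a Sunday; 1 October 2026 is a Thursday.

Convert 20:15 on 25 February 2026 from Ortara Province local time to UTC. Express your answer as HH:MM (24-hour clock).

03:15

1 February 2026 is a Sunday, so the first Friday is February 6 and the third is February 20.
1 October 2026 is a Thursday, so the first Sunday is October 4 and the third is October 18.
25 February 2026 lies within the daylight-saving period (20 February – 18 October), so Ortara Province is on daylight time, UTC−07:00.
20:15 local + 7h = 03:15 UTC (rolling into the next day, 26 February 2026).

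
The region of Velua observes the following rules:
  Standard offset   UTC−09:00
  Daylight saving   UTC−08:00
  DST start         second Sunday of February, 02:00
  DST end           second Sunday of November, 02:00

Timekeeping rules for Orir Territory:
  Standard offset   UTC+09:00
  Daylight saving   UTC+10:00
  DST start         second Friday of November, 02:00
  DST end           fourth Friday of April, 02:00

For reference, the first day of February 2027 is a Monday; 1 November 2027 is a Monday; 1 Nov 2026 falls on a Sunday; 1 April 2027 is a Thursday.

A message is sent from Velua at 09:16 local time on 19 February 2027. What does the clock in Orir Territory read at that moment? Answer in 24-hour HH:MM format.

1 February 2027 is a Monday, so the first Sunday is February 7 and the second is February 14.
1 November 2027 is a Monday, so the first Sunday is November 7 and the second is November 14.
19 February 2027 falls between 14 February and 14 November, so daylight saving is in effect and Velua is at UTC−08:00.
09:16 Velua + 8h = 17:16 UTC.
1 November 2026 is a Sunday, so the first Friday is November 6 and the second is November 13.
1 April 2027 is a Thursday, so the first Friday is April 2 and the fourth is April 23.
At the standard offset (UTC+09:00), 17:16 UTC + 9h = 02:16 Orir Territory standard time (rolling into the next day, 20 February 2027).
The standard-time date in Orir Territory, 20 February 2027, lies within the daylight-saving period (13 November 2026 – 23 April 2027), so Orir Territory is on daylight time, UTC+10:00.
17:16 UTC + 10h = 03:16 Orir Territory (rolling into the next day, 20 February 2027).

03:16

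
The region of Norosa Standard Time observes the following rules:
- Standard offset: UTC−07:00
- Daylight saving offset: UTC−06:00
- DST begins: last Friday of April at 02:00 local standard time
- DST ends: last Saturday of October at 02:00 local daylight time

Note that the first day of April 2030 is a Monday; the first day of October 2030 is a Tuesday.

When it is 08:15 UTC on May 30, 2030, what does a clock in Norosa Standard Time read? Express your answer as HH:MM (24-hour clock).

02:15

1 April 2030 is a Monday, so Fridays fall on 5, 12, 19, 26; the last is April 26.
1 October 2030 is a Tuesday, so Saturdays fall on 5, 12, 19, 26; the last is October 26.
At the standard offset (UTC−07:00), 08:15 UTC − 7h = 01:15 Norosa Standard Time standard time.
The standard-time date in Norosa Standard Time, May 30, 2030, falls between 26 April and 26 October, so daylight saving is in effect and Norosa Standard Time is at UTC−06:00.
08:15 UTC − 6h = 02:15 local.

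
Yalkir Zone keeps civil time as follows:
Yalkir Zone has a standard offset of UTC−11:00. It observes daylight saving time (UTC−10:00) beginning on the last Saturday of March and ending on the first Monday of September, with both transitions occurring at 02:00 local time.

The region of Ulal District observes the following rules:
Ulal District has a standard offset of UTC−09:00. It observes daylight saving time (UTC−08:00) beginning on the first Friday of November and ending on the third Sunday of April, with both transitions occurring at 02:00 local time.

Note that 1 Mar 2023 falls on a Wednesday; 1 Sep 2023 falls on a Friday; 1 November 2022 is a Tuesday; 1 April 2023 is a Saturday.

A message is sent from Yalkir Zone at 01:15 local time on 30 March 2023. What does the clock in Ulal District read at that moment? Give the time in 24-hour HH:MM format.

1 March 2023 is a Wednesday, so Saturdays fall on 4, 11, 18, 25; the last is March 25.
1 September 2023 is a Friday, so the first Monday is September 4.
Daylight saving runs 25 March – 4 September; 30 March 2023 is inside that window, so Yalkir Zone is at UTC−10:00.
01:15 Yalkir Zone + 10h = 11:15 UTC.
1 November 2022 is a Tuesday, so the first Friday is November 4.
1 April 2023 is a Saturday, so the first Sunday is April 2 and the third is April 16.
At the standard offset (UTC−09:00), 11:15 UTC − 9h = 02:15 Ulal District standard time.
The standard-time date in Ulal District, 30 March 2023, lies within the daylight-saving period (4 November 2022 – 16 April 2023), so Ulal District is on daylight time, UTC−08:00.
11:15 UTC − 8h = 03:15 Ulal District.

03:15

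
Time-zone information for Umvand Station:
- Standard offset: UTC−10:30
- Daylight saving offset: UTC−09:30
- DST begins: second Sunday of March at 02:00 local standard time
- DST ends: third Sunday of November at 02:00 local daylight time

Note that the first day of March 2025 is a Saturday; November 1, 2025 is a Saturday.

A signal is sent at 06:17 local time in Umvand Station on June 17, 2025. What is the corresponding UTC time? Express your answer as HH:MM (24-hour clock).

15:47

1 March 2025 is a Saturday, so the first Sunday is March 2 and the second is March 9.
1 November 2025 is a Saturday, so the first Sunday is November 2 and the third is November 16.
June 17, 2025 falls between 9 March and 16 November, so daylight saving is in effect and Umvand Station is at UTC−09:30.
06:17 local + 9h30m = 15:47 UTC.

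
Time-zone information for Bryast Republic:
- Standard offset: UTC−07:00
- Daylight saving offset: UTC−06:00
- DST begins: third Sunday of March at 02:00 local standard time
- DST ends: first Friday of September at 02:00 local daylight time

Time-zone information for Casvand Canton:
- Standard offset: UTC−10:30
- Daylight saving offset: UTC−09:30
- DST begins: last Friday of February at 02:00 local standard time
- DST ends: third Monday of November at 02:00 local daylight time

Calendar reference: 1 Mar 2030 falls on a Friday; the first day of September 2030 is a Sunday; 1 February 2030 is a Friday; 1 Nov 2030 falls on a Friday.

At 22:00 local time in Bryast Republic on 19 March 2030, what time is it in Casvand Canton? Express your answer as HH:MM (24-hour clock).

18:30

1 March 2030 is a Friday, so the first Sunday is March 3 and the third is March 17.
1 September 2030 is a Sunday, so the first Friday is September 6.
19 March 2030 falls between 17 March and 6 September, so daylight saving is in effect and Bryast Republic is at UTC−06:00.
22:00 Bryast Republic + 6h = 04:00 UTC (rolling into the next day, 20 March 2030).
1 February 2030 is a Friday, so Fridays fall on 1, 8, 15, 22; the last is February 22.
1 November 2030 is a Friday, so the first Monday is November 4 and the third is November 18.
At the standard offset (UTC−10:30), 04:00 UTC − 10h30m = 17:30 Casvand Canton standard time (rolling into the previous day, 19 March 2030).
Daylight saving runs 22 February – 18 November; the standard-time date in Casvand Canton, 19 March 2030, is inside that window, so Casvand Canton is at UTC−09:30.
04:00 UTC − 9h30m = 18:30 Casvand Canton (rolling into the previous day, 19 March 2030).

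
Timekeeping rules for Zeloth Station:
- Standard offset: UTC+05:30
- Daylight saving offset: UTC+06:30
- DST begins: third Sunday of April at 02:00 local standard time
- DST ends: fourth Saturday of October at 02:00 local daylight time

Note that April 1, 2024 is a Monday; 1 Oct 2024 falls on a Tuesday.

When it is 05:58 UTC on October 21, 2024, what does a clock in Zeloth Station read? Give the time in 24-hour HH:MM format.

1 April 2024 is a Monday, so the first Sunday is April 7 and the third is April 21.
1 October 2024 is a Tuesday, so the first Saturday is October 5 and the fourth is October 26.
At the standard offset (UTC+05:30), 05:58 UTC + 5h30m = 11:28 Zeloth Station standard time.
The standard-time date in Zeloth Station, October 21, 2024, falls between 21 April and 26 October, so daylight saving is in effect and Zeloth Station is at UTC+06:30.
05:58 UTC + 6h30m = 12:28 local.

12:28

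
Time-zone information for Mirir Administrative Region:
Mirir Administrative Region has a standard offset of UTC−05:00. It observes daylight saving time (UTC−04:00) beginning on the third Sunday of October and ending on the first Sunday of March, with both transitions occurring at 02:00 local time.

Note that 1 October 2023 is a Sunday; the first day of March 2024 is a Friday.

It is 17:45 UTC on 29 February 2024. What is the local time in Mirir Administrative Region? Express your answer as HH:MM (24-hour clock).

1 October 2023 is a Sunday, so the first Sunday is October 1 and the third is October 15.
1 March 2024 is a Friday, so the first Sunday is March 3.
At the standard offset (UTC−05:00), 17:45 UTC − 5h = 12:45 Mirir Administrative Region standard time.
The standard-time date in Mirir Administrative Region, 29 February 2024, lies within the daylight-saving period (15 October 2023 – 3 March 2024), so Mirir Administrative Region is on daylight time, UTC−04:00.
17:45 UTC − 4h = 13:45 local.

13:45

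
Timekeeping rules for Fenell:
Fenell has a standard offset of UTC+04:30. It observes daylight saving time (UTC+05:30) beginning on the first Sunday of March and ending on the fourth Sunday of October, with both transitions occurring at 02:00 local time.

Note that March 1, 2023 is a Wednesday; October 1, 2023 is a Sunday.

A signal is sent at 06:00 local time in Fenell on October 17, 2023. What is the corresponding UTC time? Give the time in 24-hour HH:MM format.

1 March 2023 is a Wednesday, so the first Sunday is March 5.
1 October 2023 is a Sunday, so the first Sunday is October 1 and the fourth is October 22.
October 17, 2023 lies within the daylight-saving period (5 March – 22 October), so Fenell is on daylight time, UTC+05:30.
06:00 local − 5h30m = 00:30 UTC.

00:30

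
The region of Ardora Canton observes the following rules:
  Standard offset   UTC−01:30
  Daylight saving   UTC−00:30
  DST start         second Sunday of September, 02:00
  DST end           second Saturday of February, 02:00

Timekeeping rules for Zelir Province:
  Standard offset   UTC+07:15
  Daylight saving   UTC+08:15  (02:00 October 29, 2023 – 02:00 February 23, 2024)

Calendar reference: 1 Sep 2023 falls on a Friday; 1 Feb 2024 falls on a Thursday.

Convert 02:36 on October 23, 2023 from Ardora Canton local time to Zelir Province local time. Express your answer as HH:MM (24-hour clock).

10:21

1 September 2023 is a Friday, so the first Sunday is September 3 and the second is September 10.
1 February 2024 is a Thursday, so the first Saturday is February 3 and the second is February 10.
October 23, 2023 falls between 10 September 2023 and 10 February 2024, so daylight saving is in effect and Ardora Canton is at UTC−00:30.
02:36 Ardora Canton + 0h30m = 03:06 UTC.
At the standard offset (UTC+07:15), 03:06 UTC + 7h15m = 10:21 Zelir Province standard time.
The standard-time date in Zelir Province, October 23, 2023, does not fall between 29 October 2023 and 23 February 2024, so daylight saving is not in effect and Zelir Province is at UTC+07:15.
03:06 UTC + 7h15m = 10:21 Zelir Province.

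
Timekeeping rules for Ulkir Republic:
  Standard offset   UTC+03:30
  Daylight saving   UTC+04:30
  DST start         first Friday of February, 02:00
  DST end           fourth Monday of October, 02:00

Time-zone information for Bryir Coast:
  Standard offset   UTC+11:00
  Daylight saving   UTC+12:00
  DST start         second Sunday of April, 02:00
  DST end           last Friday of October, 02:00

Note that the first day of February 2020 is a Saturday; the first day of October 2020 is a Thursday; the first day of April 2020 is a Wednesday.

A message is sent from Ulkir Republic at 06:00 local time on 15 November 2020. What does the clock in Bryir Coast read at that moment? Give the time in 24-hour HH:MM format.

1 February 2020 is a Saturday, so the first Friday is February 7.
1 October 2020 is a Thursday, so the first Monday is October 5 and the fourth is October 26.
15 November 2020 does not fall between 7 February and 26 October, so daylight saving is not in effect and Ulkir Republic is at UTC+03:30.
06:00 Ulkir Republic − 3h30m = 02:30 UTC.
1 April 2020 is a Wednesday, so the first Sunday is April 5 and the second is April 12.
1 October 2020 is a Thursday, so Fridays fall on 2, 9, 16, 23, 30; the last is October 30.
At the standard offset (UTC+11:00), 02:30 UTC + 11h = 13:30 Bryir Coast standard time.
The standard-time date in Bryir Coast, 15 November 2020, does not fall between 12 April and 30 October, so daylight saving is not in effect and Bryir Coast is at UTC+11:00.
02:30 UTC + 11h = 13:30 Bryir Coast.

13:30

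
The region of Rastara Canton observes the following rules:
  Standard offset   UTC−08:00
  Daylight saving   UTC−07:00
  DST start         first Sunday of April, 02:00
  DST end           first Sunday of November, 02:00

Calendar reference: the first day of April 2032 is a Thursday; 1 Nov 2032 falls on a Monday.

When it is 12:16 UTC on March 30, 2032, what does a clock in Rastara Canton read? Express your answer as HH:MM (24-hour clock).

1 April 2032 is a Thursday, so the first Sunday is April 4.
1 November 2032 is a Monday, so the first Sunday is November 7.
At the standard offset (UTC−08:00), 12:16 UTC − 8h = 04:16 Rastara Canton standard time.
The standard-time date in Rastara Canton, March 30, 2032, is outside the daylight-saving period (4 April – 7 November), so Rastara Canton is on standard time, UTC−08:00.
12:16 UTC − 8h = 04:16 local.

04:16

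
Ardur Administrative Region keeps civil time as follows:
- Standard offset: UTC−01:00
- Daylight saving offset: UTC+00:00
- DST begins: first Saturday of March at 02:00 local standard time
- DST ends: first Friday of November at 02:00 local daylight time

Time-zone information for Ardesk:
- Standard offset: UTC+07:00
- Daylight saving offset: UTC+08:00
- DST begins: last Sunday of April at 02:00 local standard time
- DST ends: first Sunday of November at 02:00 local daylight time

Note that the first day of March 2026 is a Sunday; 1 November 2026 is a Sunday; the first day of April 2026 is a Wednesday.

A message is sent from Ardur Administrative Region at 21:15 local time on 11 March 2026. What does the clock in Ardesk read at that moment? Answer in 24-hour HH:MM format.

1 March 2026 is a Sunday, so the first Saturday is March 7.
1 November 2026 is a Sunday, so the first Friday is November 6.
11 March 2026 lies within the daylight-saving period (7 March – 6 November), so Ardur Administrative Region is on daylight time, UTC+00:00.
21:15 Ardur Administrative Region − 0h = 21:15 UTC.
1 April 2026 is a Wednesday, so Sundays fall on 5, 12, 19, 26; the last is April 26.
1 November 2026 is a Sunday, so the first Sunday is November 1.
At the standard offset (UTC+07:00), 21:15 UTC + 7h = 04:15 Ardesk standard time (rolling into the next day, 12 March 2026).
Daylight saving runs 26 April – 1 November; the standard-time date in Ardesk, 12 March 2026, is outside that window, so Ardesk is on standard time at UTC+07:00.
21:15 UTC + 7h = 04:15 Ardesk (rolling into the next day, 12 March 2026).

04:15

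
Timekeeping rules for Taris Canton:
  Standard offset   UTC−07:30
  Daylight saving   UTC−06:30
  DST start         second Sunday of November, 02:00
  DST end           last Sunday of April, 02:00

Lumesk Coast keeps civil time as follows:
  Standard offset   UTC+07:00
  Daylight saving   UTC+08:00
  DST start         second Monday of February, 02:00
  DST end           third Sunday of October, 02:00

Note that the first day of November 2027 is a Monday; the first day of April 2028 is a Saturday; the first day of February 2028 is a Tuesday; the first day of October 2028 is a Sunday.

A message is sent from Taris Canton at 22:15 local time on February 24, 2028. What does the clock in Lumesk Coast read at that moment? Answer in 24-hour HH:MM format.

12:45

1 November 2027 is a Monday, so the first Sunday is November 7 and the second is November 14.
1 April 2028 is a Saturday, so Sundays fall on 2, 9, 16, 23, 30; the last is April 30.
February 24, 2028 falls between 14 November 2027 and 30 April 2028, so daylight saving is in effect and Taris Canton is at UTC−06:30.
22:15 Taris Canton + 6h30m = 04:45 UTC (rolling into the next day, 25 February 2028).
1 February 2028 is a Tuesday, so the first Monday is February 7 and the second is February 14.
1 October 2028 is a Sunday, so the first Sunday is October 1 and the third is October 15.
At the standard offset (UTC+07:00), 04:45 UTC + 7h = 11:45 Lumesk Coast standard time.
Daylight saving runs 14 February – 15 October; the standard-time date in Lumesk Coast, February 25, 2028, is inside that window, so Lumesk Coast is at UTC+08:00.
04:45 UTC + 8h = 12:45 Lumesk Coast.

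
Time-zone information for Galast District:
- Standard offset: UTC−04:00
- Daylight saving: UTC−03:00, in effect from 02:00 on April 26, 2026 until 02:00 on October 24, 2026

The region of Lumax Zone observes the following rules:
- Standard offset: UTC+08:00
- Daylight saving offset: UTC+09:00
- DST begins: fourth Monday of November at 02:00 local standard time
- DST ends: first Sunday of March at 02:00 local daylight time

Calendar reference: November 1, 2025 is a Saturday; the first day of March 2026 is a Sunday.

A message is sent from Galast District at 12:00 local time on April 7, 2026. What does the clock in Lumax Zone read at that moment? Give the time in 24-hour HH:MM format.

00:00

Daylight saving runs 26 April – 24 October; April 7, 2026 is outside that window, so Galast District is on standard time at UTC−04:00.
12:00 Galast District + 4h = 16:00 UTC.
1 November 2025 is a Saturday, so the first Monday is November 3 and the fourth is November 24.
1 March 2026 is a Sunday, so the first Sunday is March 1.
At the standard offset (UTC+08:00), 16:00 UTC + 8h = 00:00 Lumax Zone standard time (rolling into the next day, 8 April 2026).
The standard-time date in Lumax Zone, April 8, 2026, does not fall between 24 November 2025 and 1 March 2026, so daylight saving is not in effect and Lumax Zone is at UTC+08:00.
16:00 UTC + 8h = 00:00 Lumax Zone (rolling into the next day, 8 April 2026).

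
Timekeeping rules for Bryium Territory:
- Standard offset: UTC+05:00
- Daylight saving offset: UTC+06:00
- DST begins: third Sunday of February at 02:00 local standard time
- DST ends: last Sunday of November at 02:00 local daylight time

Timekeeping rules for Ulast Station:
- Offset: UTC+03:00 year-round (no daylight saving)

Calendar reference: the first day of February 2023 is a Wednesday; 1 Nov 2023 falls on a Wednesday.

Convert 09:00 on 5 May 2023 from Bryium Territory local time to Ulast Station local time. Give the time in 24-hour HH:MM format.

1 February 2023 is a Wednesday, so the first Sunday is February 5 and the third is February 19.
1 November 2023 is a Wednesday, so Sundays fall on 5, 12, 19, 26; the last is November 26.
5 May 2023 lies within the daylight-saving period (19 February – 26 November), so Bryium Territory is on daylight time, UTC+06:00.
09:00 Bryium Territory − 6h = 03:00 UTC.
Ulast Station stays on UTC+03:00 all year.
03:00 UTC + 3h = 06:00 Ulast Station.

06:00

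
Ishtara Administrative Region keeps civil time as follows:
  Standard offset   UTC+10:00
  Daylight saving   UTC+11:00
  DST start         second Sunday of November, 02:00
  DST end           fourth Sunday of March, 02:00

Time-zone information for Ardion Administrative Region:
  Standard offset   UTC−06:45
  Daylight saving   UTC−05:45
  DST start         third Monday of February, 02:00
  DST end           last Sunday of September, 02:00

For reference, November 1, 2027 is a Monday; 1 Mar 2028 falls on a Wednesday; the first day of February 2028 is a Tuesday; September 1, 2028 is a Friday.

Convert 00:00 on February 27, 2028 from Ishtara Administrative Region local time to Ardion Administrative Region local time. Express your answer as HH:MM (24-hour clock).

1 November 2027 is a Monday, so the first Sunday is November 7 and the second is November 14.
1 March 2028 is a Wednesday, so the first Sunday is March 5 and the fourth is March 26.
February 27, 2028 falls between 14 November 2027 and 26 March 2028, so daylight saving is in effect and Ishtara Administrative Region is at UTC+11:00.
00:00 Ishtara Administrative Region − 11h = 13:00 UTC (rolling into the previous day, 26 February 2028).
1 February 2028 is a Tuesday, so the first Monday is February 7 and the third is February 21.
1 September 2028 is a Friday, so Sundays fall on 3, 10, 17, 24; the last is September 24.
At the standard offset (UTC−06:45), 13:00 UTC − 6h45m = 06:15 Ardion Administrative Region standard time.
The standard-time date in Ardion Administrative Region, February 26, 2028, lies within the daylight-saving period (21 February – 24 September), so Ardion Administrative Region is on daylight time, UTC−05:45.
13:00 UTC − 5h45m = 07:15 Ardion Administrative Region.

07:15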